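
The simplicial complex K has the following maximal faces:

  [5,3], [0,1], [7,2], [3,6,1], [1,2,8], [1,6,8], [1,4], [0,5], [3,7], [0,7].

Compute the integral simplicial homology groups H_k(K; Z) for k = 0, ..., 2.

H_0 = Z,  H_1 = Z^3,  H_2 = 0.

We work with the vertex ordering 0 < 1 < 2 < 3 < 4 < 5 < 6 < 7 < 8. The simplices of K, each written with vertices in increasing order, are:

  0-simplices (9): [0], [1], [2], [3], [4], [5], [6], [7], [8]
  1-simplices (14): [0,1], [0,5], [0,7], [1,2], [1,3], [1,4], [1,6], [1,8], [2,7], [2,8], [3,5], [3,6], [3,7], [6,8]
  2-simplices (3): [1,2,8], [1,3,6], [1,6,8]

so the chain groups are C_0 ≅ Z^9, C_1 ≅ Z^14, C_2 ≅ Z^3.

Boundary ∂_1: C_1 → C_0 is given by ∂[p,q] = [q] − [p]. For instance
  ∂[6,8] = [8] − [6].
As a 9×14 matrix over Z this has rank 8, with invariant factors (1,1,1,1,1,1,1,1).

Boundary ∂_2: C_2 → C_1 maps a triangle to the signed sum of its edges. For instance
  ∂[1,3,6] = [3,6] − [1,6] + [1,3],
  ∂[1,2,8] = [2,8] − [1,8] + [1,2].
This gives a 14×3 integer matrix of rank 3; reducing to Smith normal form yields diagonal entries (1,1,1).

Now H_k = ker ∂_k / im ∂_{k+1}, so:

  H_0: rank C_0 − rank ∂_1 = 9 − 8 = 1, and the invariant factors of ∂_1 are all 1, so H_0 ≅ Z.
  H_1: rank ker ∂_1 − rank ∂_2 = (14 − 8) − 3 = 3, and the invariant factors of ∂_2 are all 1, so H_1 ≅ Z^3.
  H_2: rank ker ∂_2 − rank ∂_3 = (3 − 3) − 0 = 0, and there is no ∂_3, so H_2 ≅ 0.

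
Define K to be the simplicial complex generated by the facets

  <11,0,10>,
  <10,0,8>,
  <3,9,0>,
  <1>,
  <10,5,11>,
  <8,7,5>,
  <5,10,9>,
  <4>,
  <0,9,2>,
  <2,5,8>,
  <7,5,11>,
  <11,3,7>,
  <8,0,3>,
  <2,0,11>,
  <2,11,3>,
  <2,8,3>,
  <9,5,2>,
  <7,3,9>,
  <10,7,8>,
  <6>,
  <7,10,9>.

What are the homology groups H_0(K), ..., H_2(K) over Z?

H_0 = Z^4,  H_1 = Z ⊕ Z/2Z,  H_2 = 0.

Take the total order 0 < 1 < 2 < 3 < 4 < 5 < 6 < 7 < 8 < 9 < 10 < 11 on the vertex set. Then K (dimension 2) consists of the simplices:

  0-simplices (12): [0], [1], [2], [3], [4], [5], [6], [7], [8], [9], [10], [11]
  1-simplices (27): (27 of them)
  2-simplices (18): (18 of them)

Hence C_0 ≅ Z^12, C_1 ≅ Z^27, C_2 ≅ Z^18.

∂_1: C_1 → C_0 sends each edge [p,q] (with p < q) to q − p. For instance
  ∂[10,11] = [11] − [10].
As a 12×27 matrix over Z this has rank 8, with invariant factors (1,1,1,1,1,1,1,1).

Boundary ∂_2: C_2 → C_1 maps a triangle to the signed sum of its edges. For instance
  ∂[2,3,8] = [3,8] − [2,8] + [2,3],
  ∂[3,7,9] = [7,9] − [3,9] + [3,7].
As a 27×18 matrix over Z this has rank 18, with invariant factors (1,1,1,1,1,1,1,1,1,1,1,1,1,1,1,1,1,2).

Computing H_k = (kernel of ∂_k) / (image of ∂_{k+1}):

  H_0: rank C_0 − rank ∂_1 = 12 − 8 = 4, and the invariant factors of ∂_1 are all 1, so H_0 = Z^4.
  H_1: rank ker ∂_1 − rank ∂_2 = (27 − 8) − 18 = 1, and ∂_2 has invariant factor 2 > 1, so H_1 = Z ⊕ Z/2Z.
  H_2: rank ker ∂_2 − rank ∂_3 = (18 − 18) − 0 = 0, and there is no ∂_3, so H_2 = 0.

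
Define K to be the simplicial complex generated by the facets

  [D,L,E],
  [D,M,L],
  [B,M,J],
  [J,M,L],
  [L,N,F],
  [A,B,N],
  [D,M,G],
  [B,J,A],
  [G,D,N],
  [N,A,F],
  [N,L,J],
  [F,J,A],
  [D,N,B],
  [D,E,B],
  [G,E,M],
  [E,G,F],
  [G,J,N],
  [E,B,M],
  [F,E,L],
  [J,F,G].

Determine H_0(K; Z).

H_0 = Z.

Order the vertices as A < B < D < E < F < G < J < L < M < N. Listing each simplex with vertices in this order, K has dimension 2 with simplices:

  0-simplices (10): A, B, D, E, F, G, J, L, M, N
  1-simplices (30): AB, AF, AJ, AN, BD, BE, BJ, BM, BN, DE, DG, DL, DM, DN, EF, EG, EL, EM, FG, FJ, FL, FN, GJ, GM, GN, JL, JM, JN, LM, LN
  2-simplices (20): ABJ, ABN, AFJ, AFN, BDE, BDN, BEM, BJM, DEL, DGM, DGN, DLM, EFG, EFL, EGM, FGJ, FLN, GJN, JLM, JLN

Hence C_0 ≅ Z^10, C_1 ≅ Z^30, C_2 ≅ Z^20.

∂_1: C_1 → C_0 sends each edge [p,q] (with p < q) to q − p. For instance
  ∂AN = N − A.
The 10×30 boundary matrix has rank 9 and Smith normal form diag(1,1,1,1,1,1,1,1,1).

The boundary map ∂_2: C_2 → C_1 maps a triangle to the signed sum of its edges. For instance
  ∂BDN = DN − BN + BD,
  ∂AFN = FN − AN + AF.
The resulting 30×20 matrix has rank 20, and its Smith normal form has invariant factors (1,1,1,1,1,1,1,1,1,1,1,1,1,1,1,1,1,1,1,2).

Reading off H_k = ker ∂_k / im ∂_{k+1}:

  H_0: rank C_0 − rank ∂_1 = 10 − 9 = 1, and the invariant factors of ∂_1 are all 1, so H_0 ≅ Z.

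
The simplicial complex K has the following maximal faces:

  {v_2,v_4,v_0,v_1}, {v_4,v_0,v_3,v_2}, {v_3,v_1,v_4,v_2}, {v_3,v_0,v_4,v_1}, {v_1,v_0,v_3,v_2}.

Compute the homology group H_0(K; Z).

K has 5 vertices, 10 edges, 10 triangles, 5 3-simplices.
rank ∂_0 = 0, rank ∂_1 = 4 ⇒ b_0 = 5 − 0 − 4 = 1; all invariant factors of ∂_1 are 1 so no torsion. So H_0 = Z.

H_0 = Z.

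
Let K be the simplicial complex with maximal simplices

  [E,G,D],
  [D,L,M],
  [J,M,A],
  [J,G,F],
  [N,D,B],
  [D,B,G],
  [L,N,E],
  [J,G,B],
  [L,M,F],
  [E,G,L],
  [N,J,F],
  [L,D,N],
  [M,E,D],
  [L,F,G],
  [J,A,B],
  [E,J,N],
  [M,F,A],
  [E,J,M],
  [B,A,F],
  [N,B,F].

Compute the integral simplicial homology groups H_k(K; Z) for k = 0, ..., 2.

H_0 ≅ Z,  H_1 ≅ Z ⊕ Z/2Z,  H_2 = 0.

Order the vertices as A < B < D < E < F < G < J < L < M < N. Listing each simplex with vertices in this order, K has dimension 2 with simplices:

  0-simplices (10): A, B, D, E, F, G, J, L, M, N
  1-simplices (30): AB, AF, AJ, AM, BD, BF, BG, BJ, BN, DE, DG, DL, DM, DN, EG, EJ, EL, EM, EN, FG, FJ, FL, FM, FN, GJ, GL, JM, JN, LM, LN
  2-simplices (20): ABF, ABJ, AFM, AJM, BDG, BDN, BFN, BGJ, DEG, DEM, DLM, DLN, EGL, EJM, EJN, ELN, FGJ, FGL, FJN, FLM

so the chain groups are C_0 ≅ Z^10, C_1 ≅ Z^30, C_2 ≅ Z^20.

The boundary map ∂_1: C_1 → C_0 maps an edge to its endpoints' difference, ∂[p,q] = q − p.
The 10×30 boundary matrix has rank 9 and Smith normal form diag(1,1,1,1,1,1,1,1,1).

∂_2: C_2 → C_1 maps a triangle to the signed sum of its edges. For instance
  ∂DEG = EG − DG + DE,
  ∂FJN = JN − FN + FJ.
The 30×20 boundary matrix has rank 20 and Smith normal form diag(1,1,1,1,1,1,1,1,1,1,1,1,1,1,1,1,1,1,1,2).

Computing H_k = (kernel of ∂_k) / (image of ∂_{k+1}):

  H_0: rank C_0 − rank ∂_1 = 10 − 9 = 1, and the invariant factors of ∂_1 are all 1, so H_0 = Z.
  H_1: rank ker ∂_1 − rank ∂_2 = (30 − 9) − 20 = 1, and ∂_2 has invariant factor 2 > 1, so H_1 = Z ⊕ Z/2Z.
  H_2: rank ker ∂_2 − rank ∂_3 = (20 − 20) − 0 = 0, and there is no ∂_3, so H_2 = 0.

As a check, the Euler characteristic is 10 − 30 + 20 = 0, which agrees with 1 − 1 + 0 = 0.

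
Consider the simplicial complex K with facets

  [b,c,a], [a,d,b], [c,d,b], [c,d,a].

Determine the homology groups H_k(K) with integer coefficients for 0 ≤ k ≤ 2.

Take the total order a < b < c < d on the vertex set. Then K (dimension 2) consists of the simplices:

  0-simplices (4): a, b, c, d
  1-simplices (6): ab, ac, ad, bc, bd, cd
  2-simplices (4): abc, abd, acd, bcd

so the chain groups are C_0 ≅ Z^4, C_1 ≅ Z^6, C_2 ≅ Z^4.

∂_1: C_1 → C_0 is given by ∂[p,q] = [q] − [p].
The 4×6 boundary matrix has rank 3 and Smith normal form diag(1,1,1).

∂_2: C_2 → C_1 sends each 2-simplex [p,q,r] to [q,r] − [p,r] + [p,q]. For instance
  ∂acd = cd − ad + ac,
  ∂abc = bc − ac + ab.
This gives a 6×4 integer matrix of rank 3; reducing to Smith normal form yields diagonal entries (1,1,1).

From H_k ≅ ker(∂_k) / im(∂_{k+1}) we obtain:

  H_0: rank C_0 − rank ∂_1 = 4 − 3 = 1, and the invariant factors of ∂_1 are all 1, so H_0 ≅ Z.
  H_1: rank ker ∂_1 − rank ∂_2 = (6 − 3) − 3 = 0, and the invariant factors of ∂_2 are all 1, so H_1 ≅ 0.
  H_2: rank ker ∂_2 − rank ∂_3 = (4 − 3) − 0 = 1, and there is no ∂_3, so H_2 ≅ Z.

As a check, the Euler characteristic is 4 − 6 + 4 = 2, which agrees with 1 − 0 + 1 = 2.

H_0 = Z,  H_1 = 0,  H_2 = Z.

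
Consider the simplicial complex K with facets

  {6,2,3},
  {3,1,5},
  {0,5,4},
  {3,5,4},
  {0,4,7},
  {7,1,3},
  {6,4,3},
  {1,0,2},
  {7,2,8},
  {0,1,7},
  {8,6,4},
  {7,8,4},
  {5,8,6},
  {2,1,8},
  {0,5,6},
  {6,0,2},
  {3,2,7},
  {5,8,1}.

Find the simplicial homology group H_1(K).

H_1 = Z ⊕ Z/2.

Take the total order 0 < 1 < 2 < 3 < 4 < 5 < 6 < 7 < 8 on the vertex set. Then K (dimension 2) consists of the simplices:

  0-simplices (9): [0], [1], [2], [3], [4], [5], [6], [7], [8]
  1-simplices (27): (27 of them)
  2-simplices (18): [0,1,2], [0,1,7], [0,2,6], [0,4,5], [0,4,7], [0,5,6], [1,2,8], [1,3,5], [1,3,7], [1,5,8], [2,3,6], [2,3,7], [2,7,8], [3,4,5], [3,4,6], [4,6,8], [4,7,8], [5,6,8]

so the chain groups are C_0 ≅ Z^9, C_1 ≅ Z^27, C_2 ≅ Z^18.

Boundary ∂_1: C_1 → C_0 maps an edge to its endpoints' difference, ∂[p,q] = q − p. For instance
  ∂[1,2] = [2] − [1].
This gives a 9×27 integer matrix of rank 8; reducing to Smith normal form yields diagonal entries (1,1,1,1,1,1,1,1).

The boundary map ∂_2: C_2 → C_1 maps a triangle to the signed sum of its edges. For instance
  ∂[1,5,8] = [5,8] − [1,8] + [1,5],
  ∂[0,5,6] = [5,6] − [0,6] + [0,5].
The 27×18 boundary matrix has rank 18 and Smith normal form diag(1,1,1,1,1,1,1,1,1,1,1,1,1,1,1,1,1,2).

Reading off H_k = ker ∂_k / im ∂_{k+1}:

  H_1: rank ker ∂_1 − rank ∂_2 = (27 − 8) − 18 = 1, and ∂_2 has invariant factor 2 > 1, so H_1 = Z ⊕ Z/2.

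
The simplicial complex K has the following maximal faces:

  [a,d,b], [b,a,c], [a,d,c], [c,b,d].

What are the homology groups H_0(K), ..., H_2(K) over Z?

H_0 = Z,  H_1 = 0,  H_2 = Z.

K has 4 vertices, 6 edges, 4 triangles.
rank ∂_0 = 0, rank ∂_1 = 3 ⇒ b_0 = 4 − 0 − 3 = 1; all invariant factors of ∂_1 are 1 so no torsion. So H_0 = Z.
rank ∂_1 = 3, rank ∂_2 = 3 ⇒ b_1 = 6 − 3 − 3 = 0; all invariant factors of ∂_2 are 1 so no torsion. So H_1 = 0.
rank ∂_2 = 3, rank ∂_3 = 0 ⇒ b_2 = 4 − 3 − 0 = 1. So H_2 = Z.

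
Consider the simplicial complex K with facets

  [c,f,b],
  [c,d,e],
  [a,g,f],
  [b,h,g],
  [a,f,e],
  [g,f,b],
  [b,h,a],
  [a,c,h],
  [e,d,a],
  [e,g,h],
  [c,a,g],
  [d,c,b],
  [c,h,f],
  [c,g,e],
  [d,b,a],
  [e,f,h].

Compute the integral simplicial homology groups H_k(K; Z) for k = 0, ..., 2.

Order the vertices as a < b < c < d < e < f < g < h. Listing each simplex with vertices in this order, K has dimension 2 with simplices:

  0-simplices (8): a, b, c, d, e, f, g, h
  1-simplices (24): ab, ac, ad, ae, af, ag, ah, bc, bd, bf, bg, bh, cd, ce, cf, cg, ch, de, ef, eg, eh, fg, fh, gh
  2-simplices (16): abd, abh, acg, ach, ade, aef, afg, bcd, bcf, bfg, bgh, cde, ceg, cfh, efh, egh

so the chain groups are C_0 ≅ Z^8, C_1 ≅ Z^24, C_2 ≅ Z^16.

Boundary ∂_1: C_1 → C_0 maps an edge to its endpoints' difference, ∂[p,q] = q − p.
The 8×24 boundary matrix has rank 7 and Smith normal form diag(1,1,1,1,1,1,1).

∂_2: C_2 → C_1 maps a triangle to the signed sum of its edges. For instance
  ∂afg = fg − ag + af,
  ∂ceg = eg − cg + ce.
This gives a 24×16 integer matrix of rank 15; reducing to Smith normal form yields diagonal entries (1,1,1,1,1,1,1,1,1,1,1,1,1,1,1).

From H_k ≅ ker(∂_k) / im(∂_{k+1}) we obtain:

  H_0: rank C_0 − rank ∂_1 = 8 − 7 = 1, and the invariant factors of ∂_1 are all 1, so H_0 = Z.
  H_1: rank ker ∂_1 − rank ∂_2 = (24 − 7) − 15 = 2, and the invariant factors of ∂_2 are all 1, so H_1 = Z^2.
  H_2: rank ker ∂_2 − rank ∂_3 = (16 − 15) − 0 = 1, and there is no ∂_3, so H_2 = Z.

As a check, the Euler characteristic is 8 − 24 + 16 = 0, which agrees with 1 − 2 + 1 = 0.

H_0 = Z,  H_1 = Z^2,  H_2 = Z.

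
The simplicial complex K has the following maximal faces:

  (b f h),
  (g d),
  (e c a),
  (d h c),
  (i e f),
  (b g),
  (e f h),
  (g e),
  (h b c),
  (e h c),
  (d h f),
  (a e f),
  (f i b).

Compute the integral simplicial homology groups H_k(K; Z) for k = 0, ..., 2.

H_0 = Z,  H_1 = Z^2,  H_2 = 0.

Take the total order a < b < c < d < e < f < g < h < i on the vertex set. Then K (dimension 2) consists of the simplices:

  0-simplices (9): a, b, c, d, e, f, g, h, i
  1-simplices (20): ac, ae, af, bc, bf, bg, bh, bi, cd, ce, ch, df, dg, dh, ef, eg, eh, ei, fh, fi
  2-simplices (10): ace, aef, bch, bfh, bfi, cdh, ceh, dfh, efh, efi

Hence C_0 ≅ Z^9, C_1 ≅ Z^20, C_2 ≅ Z^10.

The boundary map ∂_1: C_1 → C_0 is given by ∂[p,q] = [q] − [p]. For instance
  ∂ei = i − e.
This gives a 9×20 integer matrix of rank 8; reducing to Smith normal form yields diagonal entries (1,1,1,1,1,1,1,1).

∂_2: C_2 → C_1 acts by ∂[p,q,r] = [q,r] − [p,r] + [p,q]. For instance
  ∂efi = fi − ei + ef,
  ∂cdh = dh − ch + cd.
This gives a 20×10 integer matrix of rank 10; reducing to Smith normal form yields diagonal entries (1,1,1,1,1,1,1,1,1,1).

From H_k ≅ ker(∂_k) / im(∂_{k+1}) we obtain:

  H_0: rank C_0 − rank ∂_1 = 9 − 8 = 1, and the invariant factors of ∂_1 are all 1, so H_0 ≅ Z.
  H_1: rank ker ∂_1 − rank ∂_2 = (20 − 8) − 10 = 2, and the invariant factors of ∂_2 are all 1, so H_1 ≅ Z^2.
  H_2: rank ker ∂_2 − rank ∂_3 = (10 − 10) − 0 = 0, and there is no ∂_3, so H_2 ≅ 0.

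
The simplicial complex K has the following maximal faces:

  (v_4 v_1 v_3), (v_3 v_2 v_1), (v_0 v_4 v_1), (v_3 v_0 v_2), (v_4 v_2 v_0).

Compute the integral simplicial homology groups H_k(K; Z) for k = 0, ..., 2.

We work with the vertex ordering v_0 < v_1 < v_2 < v_3 < v_4. The simplices of K, each written with vertices in increasing order, are:

  0-simplices (5): [v_0], [v_1], [v_2], [v_3], [v_4]
  1-simplices (10): [v_0,v_1], [v_0,v_2], [v_0,v_3], [v_0,v_4], [v_1,v_2], [v_1,v_3], [v_1,v_4], [v_2,v_3], [v_2,v_4], [v_3,v_4]
  2-simplices (5): [v_0,v_1,v_4], [v_0,v_2,v_3], [v_0,v_2,v_4], [v_1,v_2,v_3], [v_1,v_3,v_4]

so the chain groups are C_0 ≅ Z^5, C_1 ≅ Z^10, C_2 ≅ Z^5.

∂_1: C_1 → C_0 maps an edge to its endpoints' difference, ∂[p,q] = q − p. For instance
  ∂[v_2,v_3] = [v_3] − [v_2].
The resulting 5×10 matrix has rank 4, and its Smith normal form has invariant factors (1,1,1,1).

∂_2: C_2 → C_1 maps a triangle to the signed sum of its edges. For instance
  ∂[v_0,v_2,v_3] = [v_2,v_3] − [v_0,v_3] + [v_0,v_2],
  ∂[v_0,v_1,v_4] = [v_1,v_4] − [v_0,v_4] + [v_0,v_1].
As a 10×5 matrix over Z this has rank 5, with invariant factors (1,1,1,1,1).

Now H_k = ker ∂_k / im ∂_{k+1}, so:

  H_0: rank C_0 − rank ∂_1 = 5 − 4 = 1, and the invariant factors of ∂_1 are all 1, so H_0 = Z.
  H_1: rank ker ∂_1 − rank ∂_2 = (10 − 4) − 5 = 1, and the invariant factors of ∂_2 are all 1, so H_1 = Z.
  H_2: rank ker ∂_2 − rank ∂_3 = (5 − 5) − 0 = 0, and there is no ∂_3, so H_2 = 0.

As a check, the Euler characteristic is 5 − 10 + 5 = 0, which agrees with 1 − 1 + 0 = 0.
(K is a triangulation of the Möbius band.)

H_0 = Z,  H_1 = Z,  H_2 = 0.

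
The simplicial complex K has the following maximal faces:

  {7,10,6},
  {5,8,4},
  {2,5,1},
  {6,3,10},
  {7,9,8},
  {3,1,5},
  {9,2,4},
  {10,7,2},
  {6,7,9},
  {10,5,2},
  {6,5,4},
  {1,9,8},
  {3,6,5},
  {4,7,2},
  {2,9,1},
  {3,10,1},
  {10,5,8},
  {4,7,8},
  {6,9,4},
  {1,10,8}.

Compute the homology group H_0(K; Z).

H_0 = Z.

Take the total order 1 < 2 < 3 < 4 < 5 < 6 < 7 < 8 < 9 < 10 on the vertex set. Then K (dimension 2) consists of the simplices:

  0-simplices (10): [1], [2], [3], [4], [5], [6], [7], [8], [9], [10]
  1-simplices (30): (30 of them)
  2-simplices (20): (20 of them)

Hence C_0 ≅ Z^10, C_1 ≅ Z^30, C_2 ≅ Z^20.

The boundary map ∂_1: C_1 → C_0 sends each edge [p,q] (with p < q) to q − p. For instance
  ∂[4,9] = [9] − [4].
The resulting 10×30 matrix has rank 9, and its Smith normal form has invariant factors (1,1,1,1,1,1,1,1,1).

The boundary map ∂_2: C_2 → C_1 acts by ∂[p,q,r] = [q,r] − [p,r] + [p,q]. For instance
  ∂[1,8,9] = [8,9] − [1,9] + [1,8],
  ∂[4,7,8] = [7,8] − [4,8] + [4,7].
The 30×20 boundary matrix has rank 20 and Smith normal form diag(1,1,1,1,1,1,1,1,1,1,1,1,1,1,1,1,1,1,1,2).

Now H_k = ker ∂_k / im ∂_{k+1}, so:

  H_0: rank C_0 − rank ∂_1 = 10 − 9 = 1, and the invariant factors of ∂_1 are all 1, so H_0 = Z.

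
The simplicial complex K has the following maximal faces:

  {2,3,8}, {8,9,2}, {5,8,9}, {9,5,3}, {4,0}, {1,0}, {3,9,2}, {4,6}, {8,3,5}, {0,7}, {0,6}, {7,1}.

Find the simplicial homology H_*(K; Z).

Take the total order 0 < 1 < 2 < 3 < 4 < 5 < 6 < 7 < 8 < 9 on the vertex set. Then K (dimension 2) consists of the simplices:

  0-simplices (10): [0], [1], [2], [3], [4], [5], [6], [7], [8], [9]
  1-simplices (15): [0,1], [0,4], [0,6], [0,7], [1,7], [2,3], [2,8], [2,9], [3,5], [3,8], [3,9], [4,6], [5,8], [5,9], [8,9]
  2-simplices (6): [2,3,8], [2,3,9], [2,8,9], [3,5,8], [3,5,9], [5,8,9]

giving chain groups C_0 ≅ Z^10, C_1 ≅ Z^15, C_2 ≅ Z^6.

Boundary ∂_1: C_1 → C_0 maps an edge to its endpoints' difference, ∂[p,q] = q − p. For instance
  ∂[4,6] = [6] − [4].
The resulting 10×15 matrix has rank 8, and its Smith normal form has invariant factors (1,1,1,1,1,1,1,1).

The boundary map ∂_2: C_2 → C_1 acts by ∂[p,q,r] = [q,r] − [p,r] + [p,q]. For instance
  ∂[2,3,9] = [3,9] − [2,9] + [2,3],
  ∂[5,8,9] = [8,9] − [5,9] + [5,8].
This gives a 15×6 integer matrix of rank 5; reducing to Smith normal form yields diagonal entries (1,1,1,1,1).

Reading off H_k = ker ∂_k / im ∂_{k+1}:

  H_0: rank C_0 − rank ∂_1 = 10 − 8 = 2, and the invariant factors of ∂_1 are all 1, so H_0 ≅ Z^2.
  H_1: rank ker ∂_1 − rank ∂_2 = (15 − 8) − 5 = 2, and the invariant factors of ∂_2 are all 1, so H_1 ≅ Z^2.
  H_2: rank ker ∂_2 − rank ∂_3 = (6 − 5) − 0 = 1, and there is no ∂_3, so H_2 ≅ Z.

(K is a triangulation of the disjoint union of the 2-sphere S^2 and a wedge of 2 circles.)

H_0 = Z^2,  H_1 = Z^2,  H_2 = Z.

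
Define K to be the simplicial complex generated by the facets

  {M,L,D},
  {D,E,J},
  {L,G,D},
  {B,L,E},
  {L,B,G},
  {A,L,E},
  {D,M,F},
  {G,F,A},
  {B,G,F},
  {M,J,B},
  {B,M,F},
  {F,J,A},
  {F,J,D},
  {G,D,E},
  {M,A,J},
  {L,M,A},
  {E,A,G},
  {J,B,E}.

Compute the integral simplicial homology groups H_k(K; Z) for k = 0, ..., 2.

H_0 ≅ Z,  H_1 ≅ Z ⊕ Z/2,  H_2 = 0.

K has 9 vertices, 27 edges, 18 triangles.
rank ∂_0 = 0, rank ∂_1 = 8 ⇒ b_0 = 9 − 0 − 8 = 1; all invariant factors of ∂_1 are 1 so no torsion. So H_0 ≅ Z.
rank ∂_1 = 8, rank ∂_2 = 18 ⇒ b_1 = 27 − 8 − 18 = 1; ∂_2 has invariant factor(s) [2] giving torsion. So H_1 ≅ Z ⊕ Z/2.
rank ∂_2 = 18, rank ∂_3 = 0 ⇒ b_2 = 18 − 18 − 0 = 0. So H_2 ≅ 0.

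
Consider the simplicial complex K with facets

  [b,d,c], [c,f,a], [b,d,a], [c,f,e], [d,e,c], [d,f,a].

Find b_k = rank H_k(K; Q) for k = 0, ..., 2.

b_0 = 1, b_1 = 1, b_2 = 0.

We work with the vertex ordering a < b < c < d < e < f. The simplices of K, each written with vertices in increasing order, are:

  0-simplices (6): a, b, c, d, e, f
  1-simplices (12): ab, ac, ad, af, bc, bd, cd, ce, cf, de, df, ef
  2-simplices (6): abd, acf, adf, bcd, cde, cef

so the chain groups are C_0 ≅ Z^6, C_1 ≅ Z^12, C_2 ≅ Z^6.

∂_1: C_1 → C_0 sends each edge [p,q] (with p < q) to q − p.
The 6×12 boundary matrix has rank 5 and Smith normal form diag(1,1,1,1,1).

∂_2: C_2 → C_1 sends each 2-simplex [p,q,r] to [q,r] − [p,r] + [p,q]. For instance
  ∂acf = cf − af + ac,
  ∂cde = de − ce + cd.
This gives a 12×6 integer matrix of rank 6; reducing to Smith normal form yields diagonal entries (1,1,1,1,1,1).

Reading off H_k = ker ∂_k / im ∂_{k+1}:

  H_0: rank C_0 − rank ∂_1 = 6 − 5 = 1, and the invariant factors of ∂_1 are all 1, so H_0 ≅ Z.
  H_1: rank ker ∂_1 − rank ∂_2 = (12 − 5) − 6 = 1, and the invariant factors of ∂_2 are all 1, so H_1 ≅ Z.
  H_2: rank ker ∂_2 − rank ∂_3 = (6 − 6) − 0 = 0, and there is no ∂_3, so H_2 ≅ 0.

As a check, the Euler characteristic is 6 − 12 + 6 = 0, which agrees with 1 − 1 + 0 = 0.

Hence the Betti numbers are b_0 = 1, b_1 = 1, b_2 = 0.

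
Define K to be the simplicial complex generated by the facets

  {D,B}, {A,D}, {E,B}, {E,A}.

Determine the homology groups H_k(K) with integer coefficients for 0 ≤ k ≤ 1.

K has 4 vertices, 4 edges.
rank ∂_0 = 0, rank ∂_1 = 3 ⇒ b_0 = 4 − 0 − 3 = 1; all invariant factors of ∂_1 are 1 so no torsion. So H_0 ≅ Z.
rank ∂_1 = 3, rank ∂_2 = 0 ⇒ b_1 = 4 − 3 − 0 = 1. So H_1 ≅ Z.

H_0 = Z,  H_1 = Z.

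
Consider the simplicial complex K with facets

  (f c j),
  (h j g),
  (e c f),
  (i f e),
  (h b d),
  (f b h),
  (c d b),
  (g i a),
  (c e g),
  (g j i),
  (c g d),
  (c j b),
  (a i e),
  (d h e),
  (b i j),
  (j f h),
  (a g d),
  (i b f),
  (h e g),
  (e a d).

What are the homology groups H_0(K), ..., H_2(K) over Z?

Fix the vertex order a < b < c < d < e < f < g < h < i < j and write every simplex with vertices in increasing order. Then dim K = 2 and the simplices of K are:

  0-simplices (10): a, b, c, d, e, f, g, h, i, j
  1-simplices (30): ad, ae, ag, ai, bc, bd, bf, bh, bi, bj, cd, ce, cf, cg, cj, de, dg, dh, ef, eg, eh, ei, fh, fi, fj, gh, gi, gj, hj, ij
  2-simplices (20): ade, adg, aei, agi, bcd, bcj, bdh, bfh, bfi, bij, cdg, cef, ceg, cfj, deh, efi, egh, fhj, ghj, gij

so the chain groups are C_0 ≅ Z^10, C_1 ≅ Z^30, C_2 ≅ Z^20.

The boundary map ∂_1: C_1 → C_0 maps an edge to its endpoints' difference, ∂[p,q] = q − p.
The resulting 10×30 matrix has rank 9, and its Smith normal form has invariant factors (1,1,1,1,1,1,1,1,1).

Boundary ∂_2: C_2 → C_1 maps a triangle to the signed sum of its edges. For instance
  ∂aei = ei − ai + ae,
  ∂cef = ef − cf + ce.
The resulting 30×20 matrix has rank 20, and its Smith normal form has invariant factors (1,1,1,1,1,1,1,1,1,1,1,1,1,1,1,1,1,1,1,2).

Computing H_k = (kernel of ∂_k) / (image of ∂_{k+1}):

  H_0: rank C_0 − rank ∂_1 = 10 − 9 = 1, and the invariant factors of ∂_1 are all 1, so H_0 = Z.
  H_1: rank ker ∂_1 − rank ∂_2 = (30 − 9) − 20 = 1, and ∂_2 has invariant factor 2 > 1, so H_1 = Z × Z/2.
  H_2: rank ker ∂_2 − rank ∂_3 = (20 − 20) − 0 = 0, and there is no ∂_3, so H_2 = 0.

As a check, the Euler characteristic is 10 − 30 + 20 = 0, which agrees with 1 − 1 + 0 = 0.

H_0 = Z,  H_1 = Z × Z/2,  H_2 = 0.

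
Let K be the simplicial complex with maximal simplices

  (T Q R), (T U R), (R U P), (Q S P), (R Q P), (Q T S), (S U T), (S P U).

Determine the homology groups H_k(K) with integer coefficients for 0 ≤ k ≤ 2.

Take the total order P < Q < R < S < T < U on the vertex set. Then K (dimension 2) consists of the simplices:

  0-simplices (6): P, Q, R, S, T, U
  1-simplices (12): PQ, PR, PS, PU, QR, QS, QT, RT, RU, ST, SU, TU
  2-simplices (8): PQR, PQS, PRU, PSU, QRT, QST, RTU, STU

giving chain groups C_0 ≅ Z^6, C_1 ≅ Z^12, C_2 ≅ Z^8.

The boundary map ∂_1: C_1 → C_0 sends each edge [p,q] (with p < q) to q − p.
As a 6×12 matrix over Z this has rank 5, with invariant factors (1,1,1,1,1).

Boundary ∂_2: C_2 → C_1 acts by ∂[p,q,r] = [q,r] − [p,r] + [p,q]. For instance
  ∂QST = ST − QT + QS,
  ∂QRT = RT − QT + QR.
The resulting 12×8 matrix has rank 7, and its Smith normal form has invariant factors (1,1,1,1,1,1,1).

Reading off H_k = ker ∂_k / im ∂_{k+1}:

  H_0: rank C_0 − rank ∂_1 = 6 − 5 = 1, and the invariant factors of ∂_1 are all 1, so H_0 = Z.
  H_1: rank ker ∂_1 − rank ∂_2 = (12 − 5) − 7 = 0, and the invariant factors of ∂_2 are all 1, so H_1 = 0.
  H_2: rank ker ∂_2 − rank ∂_3 = (8 − 7) − 0 = 1, and there is no ∂_3, so H_2 = Z.

H_0 = Z,  H_1 = 0,  H_2 = Z.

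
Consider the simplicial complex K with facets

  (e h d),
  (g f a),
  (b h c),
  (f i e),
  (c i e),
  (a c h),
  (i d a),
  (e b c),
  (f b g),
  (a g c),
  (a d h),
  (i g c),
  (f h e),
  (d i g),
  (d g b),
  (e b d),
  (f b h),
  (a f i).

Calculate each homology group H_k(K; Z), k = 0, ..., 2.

H_0 = Z,  H_1 = Z ⊕ Z/2Z,  H_2 = 0.

Fix the vertex order a < b < c < d < e < f < g < h < i and write every simplex with vertices in increasing order. Then dim K = 2 and the simplices of K are:

  0-simplices (9): a, b, c, d, e, f, g, h, i
  1-simplices (27): ac, ad, af, ag, ah, ai, bc, bd, be, bf, bg, bh, ce, cg, ch, ci, de, dg, dh, di, ef, eh, ei, fg, fh, fi, gi
  2-simplices (18): acg, ach, adh, adi, afg, afi, bce, bch, bde, bdg, bfg, bfh, cei, cgi, deh, dgi, efh, efi

giving chain groups C_0 ≅ Z^9, C_1 ≅ Z^27, C_2 ≅ Z^18.

Boundary ∂_1: C_1 → C_0 maps an edge to its endpoints' difference, ∂[p,q] = q − p.
This gives a 9×27 integer matrix of rank 8; reducing to Smith normal form yields diagonal entries (1,1,1,1,1,1,1,1).

The boundary map ∂_2: C_2 → C_1 acts by ∂[p,q,r] = [q,r] − [p,r] + [p,q]. For instance
  ∂efh = fh − eh + ef,
  ∂cei = ei − ci + ce.
This gives a 27×18 integer matrix of rank 18; reducing to Smith normal form yields diagonal entries (1,1,1,1,1,1,1,1,1,1,1,1,1,1,1,1,1,2).

From H_k ≅ ker(∂_k) / im(∂_{k+1}) we obtain:

  H_0: rank C_0 − rank ∂_1 = 9 − 8 = 1, and the invariant factors of ∂_1 are all 1, so H_0 = Z.
  H_1: rank ker ∂_1 − rank ∂_2 = (27 − 8) − 18 = 1, and ∂_2 has invariant factor 2 > 1, so H_1 = Z ⊕ Z/2Z.
  H_2: rank ker ∂_2 − rank ∂_3 = (18 − 18) − 0 = 0, and there is no ∂_3, so H_2 = 0.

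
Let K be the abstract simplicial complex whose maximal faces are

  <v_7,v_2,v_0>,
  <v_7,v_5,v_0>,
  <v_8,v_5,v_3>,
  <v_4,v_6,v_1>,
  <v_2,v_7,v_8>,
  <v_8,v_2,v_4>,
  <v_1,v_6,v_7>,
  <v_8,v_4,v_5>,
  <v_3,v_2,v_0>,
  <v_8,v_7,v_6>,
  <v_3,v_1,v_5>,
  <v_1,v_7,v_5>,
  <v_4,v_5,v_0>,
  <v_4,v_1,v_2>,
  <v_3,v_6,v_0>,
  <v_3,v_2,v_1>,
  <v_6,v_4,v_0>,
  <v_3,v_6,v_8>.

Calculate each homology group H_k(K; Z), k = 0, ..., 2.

Fix the vertex order v_0 < v_1 < v_2 < v_3 < v_4 < v_5 < v_6 < v_7 < v_8 and write every simplex with vertices in increasing order. Then dim K = 2 and the simplices of K are:

  0-simplices (9): [v_0], [v_1], [v_2], [v_3], [v_4], [v_5], [v_6], [v_7], [v_8]
  1-simplices (27): (27 of them)
  2-simplices (18): (18 of them)

giving chain groups C_0 ≅ Z^9, C_1 ≅ Z^27, C_2 ≅ Z^18.

∂_1: C_1 → C_0 sends each edge [p,q] (with p < q) to q − p. For instance
  ∂[v_1,v_3] = [v_3] − [v_1].
The 9×27 boundary matrix has rank 8 and Smith normal form diag(1,1,1,1,1,1,1,1).

The boundary map ∂_2: C_2 → C_1 sends each 2-simplex [p,q,r] to [q,r] − [p,r] + [p,q]. For instance
  ∂[v_0,v_2,v_7] = [v_2,v_7] − [v_0,v_7] + [v_0,v_2],
  ∂[v_2,v_7,v_8] = [v_7,v_8] − [v_2,v_8] + [v_2,v_7].
As a 27×18 matrix over Z this has rank 17, with invariant factors (1,1,1,1,1,1,1,1,1,1,1,1,1,1,1,1,1).

From H_k ≅ ker(∂_k) / im(∂_{k+1}) we obtain:

  H_0: rank C_0 − rank ∂_1 = 9 − 8 = 1, and the invariant factors of ∂_1 are all 1, so H_0 = Z.
  H_1: rank ker ∂_1 − rank ∂_2 = (27 − 8) − 17 = 2, and the invariant factors of ∂_2 are all 1, so H_1 = Z^2.
  H_2: rank ker ∂_2 − rank ∂_3 = (18 − 17) − 0 = 1, and there is no ∂_3, so H_2 = Z.

(K is a triangulation of the torus T^2.)

H_0 ≅ Z,  H_1 ≅ Z^2,  H_2 ≅ Z.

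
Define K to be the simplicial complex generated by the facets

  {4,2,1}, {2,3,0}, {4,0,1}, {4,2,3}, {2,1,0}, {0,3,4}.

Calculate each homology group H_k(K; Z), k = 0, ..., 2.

Fix the vertex order 0 < 1 < 2 < 3 < 4 and write every simplex with vertices in increasing order. Then dim K = 2 and the simplices of K are:

  0-simplices (5): [0], [1], [2], [3], [4]
  1-simplices (9): [0,1], [0,2], [0,3], [0,4], [1,2], [1,4], [2,3], [2,4], [3,4]
  2-simplices (6): [0,1,2], [0,1,4], [0,2,3], [0,3,4], [1,2,4], [2,3,4]

so the chain groups are C_0 ≅ Z^5, C_1 ≅ Z^9, C_2 ≅ Z^6.

∂_1: C_1 → C_0 maps an edge to its endpoints' difference, ∂[p,q] = q − p.
The 5×9 boundary matrix has rank 4 and Smith normal form diag(1,1,1,1).

The boundary map ∂_2: C_2 → C_1 sends each 2-simplex [p,q,r] to [q,r] − [p,r] + [p,q]. For instance
  ∂[0,2,3] = [2,3] − [0,3] + [0,2],
  ∂[2,3,4] = [3,4] − [2,4] + [2,3].
This gives a 9×6 integer matrix of rank 5; reducing to Smith normal form yields diagonal entries (1,1,1,1,1).

Computing H_k = (kernel of ∂_k) / (image of ∂_{k+1}):

  H_0: rank C_0 − rank ∂_1 = 5 − 4 = 1, and the invariant factors of ∂_1 are all 1, so H_0 ≅ Z.
  H_1: rank ker ∂_1 − rank ∂_2 = (9 − 4) − 5 = 0, and the invariant factors of ∂_2 are all 1, so H_1 ≅ 0.
  H_2: rank ker ∂_2 − rank ∂_3 = (6 − 5) − 0 = 1, and there is no ∂_3, so H_2 ≅ Z.

As a check, the Euler characteristic is 5 − 9 + 6 = 2, which agrees with 1 − 0 + 1 = 2.

H_0 = Z,  H_1 = 0,  H_2 = Z.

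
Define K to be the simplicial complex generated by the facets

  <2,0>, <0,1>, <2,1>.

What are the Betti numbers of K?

We work with the vertex ordering 0 < 1 < 2. The simplices of K, each written with vertices in increasing order, are:

  0-simplices (3): [0], [1], [2]
  1-simplices (3): [0,1], [0,2], [1,2]

so the chain groups are C_0 ≅ Z^3, C_1 ≅ Z^3.

The boundary map ∂_1: C_1 → C_0 sends each edge [p,q] (with p < q) to q − p. For instance
  ∂[0,2] = [2] − [0].
The 3×3 boundary matrix has rank 2 and Smith normal form diag(1,1).

From H_k ≅ ker(∂_k) / im(∂_{k+1}) we obtain:

  H_0: rank C_0 − rank ∂_1 = 3 − 2 = 1, and the invariant factors of ∂_1 are all 1, so H_0 ≅ Z.
  H_1: rank ker ∂_1 − rank ∂_2 = (3 − 2) − 0 = 1, and there is no ∂_2, so H_1 ≅ Z.

As a check, the Euler characteristic is 3 − 3 = 0, which agrees with 1 − 1 = 0.
(K is a triangulation of the circle S^1.)

Hence the Betti numbers are b_0 = 1, b_1 = 1.

b_0 = 1, b_1 = 1.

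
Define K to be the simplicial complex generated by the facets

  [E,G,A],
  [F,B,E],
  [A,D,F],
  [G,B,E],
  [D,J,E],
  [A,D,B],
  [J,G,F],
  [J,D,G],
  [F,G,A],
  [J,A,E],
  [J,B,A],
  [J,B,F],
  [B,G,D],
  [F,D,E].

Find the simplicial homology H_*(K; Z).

H_0 = Z,  H_1 = Z^2,  H_2 = Z.

Take the total order A < B < D < E < F < G < J on the vertex set. Then K (dimension 2) consists of the simplices:

  0-simplices (7): A, B, D, E, F, G, J
  1-simplices (21): AB, AD, AE, AF, AG, AJ, BD, BE, BF, BG, BJ, DE, DF, DG, DJ, EF, EG, EJ, FG, FJ, GJ
  2-simplices (14): ABD, ABJ, ADF, AEG, AEJ, AFG, BDG, BEF, BEG, BFJ, DEF, DEJ, DGJ, FGJ

giving chain groups C_0 ≅ Z^7, C_1 ≅ Z^21, C_2 ≅ Z^14.

The boundary map ∂_1: C_1 → C_0 is given by ∂[p,q] = [q] − [p]. For instance
  ∂FJ = J − F.
This gives a 7×21 integer matrix of rank 6; reducing to Smith normal form yields diagonal entries (1,1,1,1,1,1).

∂_2: C_2 → C_1 acts by ∂[p,q,r] = [q,r] − [p,r] + [p,q]. For instance
  ∂AFG = FG − AG + AF,
  ∂BFJ = FJ − BJ + BF.
This gives a 21×14 integer matrix of rank 13; reducing to Smith normal form yields diagonal entries (1,1,1,1,1,1,1,1,1,1,1,1,1).

Computing H_k = (kernel of ∂_k) / (image of ∂_{k+1}):

  H_0: rank C_0 − rank ∂_1 = 7 − 6 = 1, and the invariant factors of ∂_1 are all 1, so H_0 ≅ Z.
  H_1: rank ker ∂_1 − rank ∂_2 = (21 − 6) − 13 = 2, and the invariant factors of ∂_2 are all 1, so H_1 ≅ Z^2.
  H_2: rank ker ∂_2 − rank ∂_3 = (14 − 13) − 0 = 1, and there is no ∂_3, so H_2 ≅ Z.

(K is a triangulation of the torus T^2.)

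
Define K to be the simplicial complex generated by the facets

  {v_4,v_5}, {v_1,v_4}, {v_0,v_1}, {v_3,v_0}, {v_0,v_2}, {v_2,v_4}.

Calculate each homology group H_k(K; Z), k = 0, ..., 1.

Take the total order v_0 < v_1 < v_2 < v_3 < v_4 < v_5 on the vertex set. Then K (dimension 1) consists of the simplices:

  0-simplices (6): [v_0], [v_1], [v_2], [v_3], [v_4], [v_5]
  1-simplices (6): [v_0,v_1], [v_0,v_2], [v_0,v_3], [v_1,v_4], [v_2,v_4], [v_4,v_5]

so the chain groups are C_0 ≅ Z^6, C_1 ≅ Z^6.

The boundary map ∂_1: C_1 → C_0 is given by ∂[p,q] = [q] − [p]. For instance
  ∂[v_2,v_4] = [v_4] − [v_2].
The 6×6 boundary matrix has rank 5 and Smith normal form diag(1,1,1,1,1).

From H_k ≅ ker(∂_k) / im(∂_{k+1}) we obtain:

  H_0: rank C_0 − rank ∂_1 = 6 − 5 = 1, and the invariant factors of ∂_1 are all 1, so H_0 ≅ Z.
  H_1: rank ker ∂_1 − rank ∂_2 = (6 − 5) − 0 = 1, and there is no ∂_2, so H_1 ≅ Z.

H_0 = Z,  H_1 = Z.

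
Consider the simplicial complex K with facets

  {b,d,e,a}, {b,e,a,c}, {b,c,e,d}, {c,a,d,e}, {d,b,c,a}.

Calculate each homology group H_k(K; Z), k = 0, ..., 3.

H_0 = Z,  H_1 = 0,  H_2 = 0,  H_3 = Z.

K has 5 vertices, 10 edges, 10 triangles, 5 3-simplices.
rank ∂_0 = 0, rank ∂_1 = 4 ⇒ b_0 = 5 − 0 − 4 = 1; all invariant factors of ∂_1 are 1 so no torsion. So H_0 = Z.
rank ∂_1 = 4, rank ∂_2 = 6 ⇒ b_1 = 10 − 4 − 6 = 0; all invariant factors of ∂_2 are 1 so no torsion. So H_1 = 0.
rank ∂_2 = 6, rank ∂_3 = 4 ⇒ b_2 = 10 − 6 − 4 = 0; all invariant factors of ∂_3 are 1 so no torsion. So H_2 = 0.
rank ∂_3 = 4, rank ∂_4 = 0 ⇒ b_3 = 5 − 4 − 0 = 1. So H_3 = Z.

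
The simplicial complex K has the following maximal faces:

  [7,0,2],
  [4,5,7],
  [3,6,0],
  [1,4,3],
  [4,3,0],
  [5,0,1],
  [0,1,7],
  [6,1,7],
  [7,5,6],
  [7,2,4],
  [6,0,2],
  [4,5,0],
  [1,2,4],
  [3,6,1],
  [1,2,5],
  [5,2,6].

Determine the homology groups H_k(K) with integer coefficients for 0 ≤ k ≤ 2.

Take the total order 0 < 1 < 2 < 3 < 4 < 5 < 6 < 7 on the vertex set. Then K (dimension 2) consists of the simplices:

  0-simplices (8): [0], [1], [2], [3], [4], [5], [6], [7]
  1-simplices (24): (24 of them)
  2-simplices (16): [0,1,5], [0,1,7], [0,2,6], [0,2,7], [0,3,4], [0,3,6], [0,4,5], [1,2,4], [1,2,5], [1,3,4], [1,3,6], [1,6,7], [2,4,7], [2,5,6], [4,5,7], [5,6,7]

giving chain groups C_0 ≅ Z^8, C_1 ≅ Z^24, C_2 ≅ Z^16.

Boundary ∂_1: C_1 → C_0 maps an edge to its endpoints' difference, ∂[p,q] = q − p.
The 8×24 boundary matrix has rank 7 and Smith normal form diag(1,1,1,1,1,1,1).

Boundary ∂_2: C_2 → C_1 acts by ∂[p,q,r] = [q,r] − [p,r] + [p,q]. For instance
  ∂[1,3,6] = [3,6] − [1,6] + [1,3],
  ∂[0,3,6] = [3,6] − [0,6] + [0,3].
This gives a 24×16 integer matrix of rank 15; reducing to Smith normal form yields diagonal entries (1,1,1,1,1,1,1,1,1,1,1,1,1,1,1).

From H_k ≅ ker(∂_k) / im(∂_{k+1}) we obtain:

  H_0: rank C_0 − rank ∂_1 = 8 − 7 = 1, and the invariant factors of ∂_1 are all 1, so H_0 = Z.
  H_1: rank ker ∂_1 − rank ∂_2 = (24 − 7) − 15 = 2, and the invariant factors of ∂_2 are all 1, so H_1 = Z^2.
  H_2: rank ker ∂_2 − rank ∂_3 = (16 − 15) − 0 = 1, and there is no ∂_3, so H_2 = Z.

(K is a triangulation of the torus T^2.)

H_0 ≅ Z,  H_1 ≅ Z^2,  H_2 ≅ Z.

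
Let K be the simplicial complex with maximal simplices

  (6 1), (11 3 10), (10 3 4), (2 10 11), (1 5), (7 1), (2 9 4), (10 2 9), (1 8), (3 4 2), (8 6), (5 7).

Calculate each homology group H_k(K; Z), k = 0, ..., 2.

H_0 ≅ Z^2,  H_1 ≅ Z^3,  H_2 = 0.

K has 11 vertices, 18 edges, 6 triangles.
rank ∂_0 = 0, rank ∂_1 = 9 ⇒ b_0 = 11 − 0 − 9 = 2; all invariant factors of ∂_1 are 1 so no torsion. So H_0 = Z^2.
rank ∂_1 = 9, rank ∂_2 = 6 ⇒ b_1 = 18 − 9 − 6 = 3; all invariant factors of ∂_2 are 1 so no torsion. So H_1 = Z^3.
rank ∂_2 = 6, rank ∂_3 = 0 ⇒ b_2 = 6 − 6 − 0 = 0. So H_2 = 0.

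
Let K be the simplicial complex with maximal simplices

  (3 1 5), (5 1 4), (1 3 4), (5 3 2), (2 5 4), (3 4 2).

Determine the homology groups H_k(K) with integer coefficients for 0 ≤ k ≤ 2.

Fix the vertex order 1 < 2 < 3 < 4 < 5 and write every simplex with vertices in increasing order. Then dim K = 2 and the simplices of K are:

  0-simplices (5): [1], [2], [3], [4], [5]
  1-simplices (9): [1,3], [1,4], [1,5], [2,3], [2,4], [2,5], [3,4], [3,5], [4,5]
  2-simplices (6): [1,3,4], [1,3,5], [1,4,5], [2,3,4], [2,3,5], [2,4,5]

Hence C_0 ≅ Z^5, C_1 ≅ Z^9, C_2 ≅ Z^6.

The boundary map ∂_1: C_1 → C_0 sends each edge [p,q] (with p < q) to q − p.
This gives a 5×9 integer matrix of rank 4; reducing to Smith normal form yields diagonal entries (1,1,1,1).

The boundary map ∂_2: C_2 → C_1 acts by ∂[p,q,r] = [q,r] − [p,r] + [p,q]. For instance
  ∂[1,3,5] = [3,5] − [1,5] + [1,3],
  ∂[1,3,4] = [3,4] − [1,4] + [1,3].
The 9×6 boundary matrix has rank 5 and Smith normal form diag(1,1,1,1,1).

Reading off H_k = ker ∂_k / im ∂_{k+1}:

  H_0: rank C_0 − rank ∂_1 = 5 − 4 = 1, and the invariant factors of ∂_1 are all 1, so H_0 ≅ Z.
  H_1: rank ker ∂_1 − rank ∂_2 = (9 − 4) − 5 = 0, and the invariant factors of ∂_2 are all 1, so H_1 ≅ 0.
  H_2: rank ker ∂_2 − rank ∂_3 = (6 − 5) − 0 = 1, and there is no ∂_3, so H_2 ≅ Z.

H_0 ≅ Z,  H_1 = 0,  H_2 ≅ Z.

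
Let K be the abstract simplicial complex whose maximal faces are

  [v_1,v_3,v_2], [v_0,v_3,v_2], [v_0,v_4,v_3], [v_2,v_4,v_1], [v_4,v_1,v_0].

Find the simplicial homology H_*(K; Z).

K has 5 vertices, 10 edges, 5 triangles.
rank ∂_0 = 0, rank ∂_1 = 4 ⇒ b_0 = 5 − 0 − 4 = 1; all invariant factors of ∂_1 are 1 so no torsion. So H_0 ≅ Z.
rank ∂_1 = 4, rank ∂_2 = 5 ⇒ b_1 = 10 − 4 − 5 = 1; all invariant factors of ∂_2 are 1 so no torsion. So H_1 ≅ Z.
rank ∂_2 = 5, rank ∂_3 = 0 ⇒ b_2 = 5 − 5 − 0 = 0. So H_2 ≅ 0.

H_0 = Z,  H_1 = Z,  H_2 = 0.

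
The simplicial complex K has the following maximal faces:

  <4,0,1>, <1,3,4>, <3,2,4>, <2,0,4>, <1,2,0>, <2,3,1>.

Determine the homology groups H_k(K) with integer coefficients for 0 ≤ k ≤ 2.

H_0 ≅ Z,  H_1 = 0,  H_2 ≅ Z.

Order the vertices as 0 < 1 < 2 < 3 < 4. Listing each simplex with vertices in this order, K has dimension 2 with simplices:

  0-simplices (5): [0], [1], [2], [3], [4]
  1-simplices (9): [0,1], [0,2], [0,4], [1,2], [1,3], [1,4], [2,3], [2,4], [3,4]
  2-simplices (6): [0,1,2], [0,1,4], [0,2,4], [1,2,3], [1,3,4], [2,3,4]

so the chain groups are C_0 ≅ Z^5, C_1 ≅ Z^9, C_2 ≅ Z^6.

The boundary map ∂_1: C_1 → C_0 sends each edge [p,q] (with p < q) to q − p. For instance
  ∂[0,2] = [2] − [0].
The resulting 5×9 matrix has rank 4, and its Smith normal form has invariant factors (1,1,1,1).

∂_2: C_2 → C_1 acts by ∂[p,q,r] = [q,r] − [p,r] + [p,q]. For instance
  ∂[1,3,4] = [3,4] − [1,4] + [1,3],
  ∂[0,2,4] = [2,4] − [0,4] + [0,2].
This gives a 9×6 integer matrix of rank 5; reducing to Smith normal form yields diagonal entries (1,1,1,1,1).

Reading off H_k = ker ∂_k / im ∂_{k+1}:

  H_0: rank C_0 − rank ∂_1 = 5 − 4 = 1, and the invariant factors of ∂_1 are all 1, so H_0 = Z.
  H_1: rank ker ∂_1 − rank ∂_2 = (9 − 4) − 5 = 0, and the invariant factors of ∂_2 are all 1, so H_1 = 0.
  H_2: rank ker ∂_2 − rank ∂_3 = (6 − 5) − 0 = 1, and there is no ∂_3, so H_2 = Z.

As a check, the Euler characteristic is 5 − 9 + 6 = 2, which agrees with 1 − 0 + 1 = 2.
(K is a triangulation of the 2-sphere S^2.)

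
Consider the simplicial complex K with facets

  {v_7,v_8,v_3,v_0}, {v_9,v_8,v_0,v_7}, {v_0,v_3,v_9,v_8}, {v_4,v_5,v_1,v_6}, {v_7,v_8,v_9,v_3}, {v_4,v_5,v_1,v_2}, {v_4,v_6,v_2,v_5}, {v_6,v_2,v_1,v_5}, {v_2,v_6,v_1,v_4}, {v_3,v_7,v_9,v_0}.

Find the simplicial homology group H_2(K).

H_2 = 0.

K has 10 vertices, 20 edges, 20 triangles, 10 3-simplices.
rank ∂_2 = 12, rank ∂_3 = 8 ⇒ b_2 = 20 − 12 − 8 = 0; all invariant factors of ∂_3 are 1 so no torsion. So H_2 = 0.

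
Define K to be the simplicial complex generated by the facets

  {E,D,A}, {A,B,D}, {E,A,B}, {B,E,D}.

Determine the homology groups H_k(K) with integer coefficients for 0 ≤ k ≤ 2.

H_0 = Z,  H_1 = 0,  H_2 = Z.

Take the total order A < B < D < E on the vertex set. Then K (dimension 2) consists of the simplices:

  0-simplices (4): A, B, D, E
  1-simplices (6): AB, AD, AE, BD, BE, DE
  2-simplices (4): ABD, ABE, ADE, BDE

Hence C_0 ≅ Z^4, C_1 ≅ Z^6, C_2 ≅ Z^4.

∂_1: C_1 → C_0 maps an edge to its endpoints' difference, ∂[p,q] = q − p. For instance
  ∂AD = D − A.
The resulting 4×6 matrix has rank 3, and its Smith normal form has invariant factors (1,1,1).

The boundary map ∂_2: C_2 → C_1 sends each 2-simplex [p,q,r] to [q,r] − [p,r] + [p,q]. For instance
  ∂ABD = BD − AD + AB,
  ∂BDE = DE − BE + BD.
As a 6×4 matrix over Z this has rank 3, with invariant factors (1,1,1).

From H_k ≅ ker(∂_k) / im(∂_{k+1}) we obtain:

  H_0: rank C_0 − rank ∂_1 = 4 − 3 = 1, and the invariant factors of ∂_1 are all 1, so H_0 ≅ Z.
  H_1: rank ker ∂_1 − rank ∂_2 = (6 − 3) − 3 = 0, and the invariant factors of ∂_2 are all 1, so H_1 ≅ 0.
  H_2: rank ker ∂_2 − rank ∂_3 = (4 − 3) − 0 = 1, and there is no ∂_3, so H_2 ≅ Z.

As a check, the Euler characteristic is 4 − 6 + 4 = 2, which agrees with 1 − 0 + 1 = 2.
(K is a triangulation of the 2-sphere S^2.)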